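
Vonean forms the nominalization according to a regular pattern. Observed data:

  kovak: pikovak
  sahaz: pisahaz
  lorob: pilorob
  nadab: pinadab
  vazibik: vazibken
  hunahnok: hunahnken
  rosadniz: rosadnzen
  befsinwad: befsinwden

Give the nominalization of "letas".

kovak and vazibik both end in -k yet inflect differently (pikovak, vazibken), so the final letter is not what conditions the rule; the number of vowels is.
"letas" has 2 vowels. The stems with 2 vowels (kovak → pikovak, sahaz → pisahaz, lorob → pilorob) add the prefix pi-.
The other pattern: stems with 3 vowels delete the last vowel and add -en.
So letas → piletas.

piletas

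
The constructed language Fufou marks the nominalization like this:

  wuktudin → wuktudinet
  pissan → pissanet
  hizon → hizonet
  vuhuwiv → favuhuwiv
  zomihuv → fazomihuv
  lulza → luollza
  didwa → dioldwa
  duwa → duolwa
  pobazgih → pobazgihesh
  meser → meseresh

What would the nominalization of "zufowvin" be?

zufowvinet

"zufowvin" ends in -n. The stems ending in -n (wuktudin → wuktudinet, pissan → pissanet, hizon → hizonet) add -et.
The other patterns: stems ending in -v add the prefix fa-; stems ending in -a insert -ol- after the first vowel; stems ending in -h or -r add -esh.
So zufowvin → zufowvinet.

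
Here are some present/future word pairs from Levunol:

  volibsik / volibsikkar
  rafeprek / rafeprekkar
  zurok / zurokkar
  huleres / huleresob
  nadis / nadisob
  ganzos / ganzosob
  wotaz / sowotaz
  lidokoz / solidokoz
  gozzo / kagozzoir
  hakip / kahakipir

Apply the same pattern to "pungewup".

kapungewupir

rafeprek and huleres both have last vowel 'e' yet inflect differently (rafeprekkar, huleresob), so the last vowel is not what conditions the rule; the final letter is.
"pungewup" ends in -p. The one such stem in the data (hakip → kahakipir) adds ka- … -ir around the stem, so the same rule applies.
So pungewup → kapungewupir.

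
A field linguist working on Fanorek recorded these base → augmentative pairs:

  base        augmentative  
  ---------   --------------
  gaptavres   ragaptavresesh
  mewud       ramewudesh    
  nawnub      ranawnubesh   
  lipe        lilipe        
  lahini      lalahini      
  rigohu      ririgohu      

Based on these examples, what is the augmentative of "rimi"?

ririmi

"rimi" ends in a vowel. The stems ending in a vowel (lipe → lilipe, lahini → lalahini, rigohu → ririgohu) repeat the first consonant+vowel as a prefix.
The other pattern: stems ending in a consonant add ra- … -esh around the stem.
So rimi → ririmi.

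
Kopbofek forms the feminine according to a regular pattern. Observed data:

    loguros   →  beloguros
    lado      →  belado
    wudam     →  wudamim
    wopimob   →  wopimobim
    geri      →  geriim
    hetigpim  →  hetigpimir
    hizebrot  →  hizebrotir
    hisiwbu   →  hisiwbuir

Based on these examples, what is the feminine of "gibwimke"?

gibwimkeim

"gibwimke" begins with g-. The one such stem in the data (geri → geriim) adds -im, so the same rule applies.
The other patterns: stems beginning with l- add the prefix be-; stems beginning with h- add -ir.
So gibwimke → gibwimkeim.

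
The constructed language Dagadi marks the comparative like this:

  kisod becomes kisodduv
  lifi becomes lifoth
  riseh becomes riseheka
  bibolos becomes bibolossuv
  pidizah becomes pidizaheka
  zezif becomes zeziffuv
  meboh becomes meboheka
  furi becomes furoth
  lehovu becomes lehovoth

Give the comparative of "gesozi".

lifi and zezif both have last vowel 'i' yet inflect differently (lifoth, zeziffuv), so the last vowel is not what conditions the rule; the final letter is.
"gesozi" ends in -i. The stems ending in -i (lifi → lifoth, furi → furoth) drop the final letter and add -oth.
So gesozi → gesozoth.

gesozoth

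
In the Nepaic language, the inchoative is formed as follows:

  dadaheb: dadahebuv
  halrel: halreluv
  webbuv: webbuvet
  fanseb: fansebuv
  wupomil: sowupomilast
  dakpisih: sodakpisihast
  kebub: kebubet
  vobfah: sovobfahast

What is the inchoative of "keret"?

keretuv

"keret" has last vowel 'e'. The stems whose last vowel is 'e' (halrel → halreluv, dadaheb → dadahebuv, fanseb → fansebuv) add -uv.
The other patterns: stems whose last vowel is 'u' add -et; stems whose last vowel is 'a' or 'i' add so- … -ast around the stem.
So keret → keretuv.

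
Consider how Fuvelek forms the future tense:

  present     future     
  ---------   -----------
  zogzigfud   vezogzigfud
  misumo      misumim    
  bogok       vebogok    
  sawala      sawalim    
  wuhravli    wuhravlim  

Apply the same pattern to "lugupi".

bogok and misumo both have last vowel 'o' yet inflect differently (vebogok, misumim), so the last vowel is not what conditions the rule; whether the stem ends in a vowel or a consonant is.
"lugupi" ends in a vowel. The stems ending in a vowel (sawala → sawalim, wuhravli → wuhravlim, misumo → misumim) drop the final letter and add -im.
The other pattern: stems ending in a consonant add the prefix ve-.
So lugupi → lugupim.

lugupim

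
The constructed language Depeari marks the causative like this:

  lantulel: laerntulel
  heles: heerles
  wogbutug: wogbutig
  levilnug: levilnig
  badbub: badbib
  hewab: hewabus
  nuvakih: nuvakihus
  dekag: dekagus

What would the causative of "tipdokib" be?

tipdokibus

"tipdokib" has last vowel 'i'. The one such stem in the data (nuvakih → nuvakihus) adds -us, so the same rule applies.
So tipdokib → tipdokibus.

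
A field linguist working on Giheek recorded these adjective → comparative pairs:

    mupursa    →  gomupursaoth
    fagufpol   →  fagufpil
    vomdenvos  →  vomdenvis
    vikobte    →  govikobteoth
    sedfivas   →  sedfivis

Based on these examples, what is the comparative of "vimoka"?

"vimoka" ends in a vowel. The stems ending in a vowel (vikobte → govikobteoth, mupursa → gomupursaoth) add go- … -oth around the stem.
The other pattern: stems ending in a consonant change the last vowel to 'i'.
So vimoka → govimokaoth.

govimokaoth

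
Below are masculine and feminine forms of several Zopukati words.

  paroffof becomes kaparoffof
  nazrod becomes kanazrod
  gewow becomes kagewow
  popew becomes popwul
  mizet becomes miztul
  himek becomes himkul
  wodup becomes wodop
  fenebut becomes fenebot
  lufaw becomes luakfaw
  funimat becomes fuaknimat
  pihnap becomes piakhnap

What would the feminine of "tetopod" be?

katetopod

gewow and popew both end in -w yet inflect differently (kagewow, popwul), so the final letter is not what conditions the rule; the last vowel is.
"tetopod" has last vowel 'o'. The stems whose last vowel is 'o' (paroffof → kaparoffof, nazrod → kanazrod, gewow → kagewow) add the prefix ka-.
So tetopod → katetopod.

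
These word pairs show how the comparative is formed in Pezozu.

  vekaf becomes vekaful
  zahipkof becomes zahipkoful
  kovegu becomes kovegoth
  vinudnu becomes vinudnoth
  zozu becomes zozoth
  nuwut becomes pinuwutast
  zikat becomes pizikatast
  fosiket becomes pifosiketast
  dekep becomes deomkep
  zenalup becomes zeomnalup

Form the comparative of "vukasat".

kovegu and nuwut both have last vowel 'u' yet inflect differently (kovegoth, pinuwutast), so the last vowel is not what conditions the rule; the final letter is.
"vukasat" ends in -t. The stems ending in -t (nuwut → pinuwutast, zikat → pizikatast, fosiket → pifosiketast) add pi- … -ast around the stem.
So vukasat → pivukasatast.

pivukasatast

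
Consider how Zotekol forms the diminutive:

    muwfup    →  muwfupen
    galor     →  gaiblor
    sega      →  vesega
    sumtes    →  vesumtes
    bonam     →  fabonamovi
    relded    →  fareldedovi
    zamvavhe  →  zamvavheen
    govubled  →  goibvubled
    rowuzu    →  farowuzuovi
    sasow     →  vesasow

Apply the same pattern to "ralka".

faralkaovi

govubled and relded both end in -d yet inflect differently (goibvubled, fareldedovi), so the final letter is not what conditions the rule; the first letter is.
"ralka" begins with r-. The stems beginning with r- (rowuzu → farowuzuovi, relded → fareldedovi) add fa- … -ovi around the stem.
The other patterns: stems beginning with m- or z- add -en; stems beginning with s- add the prefix ve-; stems beginning with g- insert -ib- after the first vowel.
So ralka → faralkaovi.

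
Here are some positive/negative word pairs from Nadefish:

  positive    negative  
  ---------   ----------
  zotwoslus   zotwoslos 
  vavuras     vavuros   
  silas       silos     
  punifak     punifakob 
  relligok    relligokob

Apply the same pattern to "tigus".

tigos

"tigus" ends in -s. The stems ending in -s (vavuras → vavuros, silas → silos, zotwoslus → zotwoslos) change the last vowel to 'o'.
The other pattern: stems ending in -k add -ob.
So tigus → tigos.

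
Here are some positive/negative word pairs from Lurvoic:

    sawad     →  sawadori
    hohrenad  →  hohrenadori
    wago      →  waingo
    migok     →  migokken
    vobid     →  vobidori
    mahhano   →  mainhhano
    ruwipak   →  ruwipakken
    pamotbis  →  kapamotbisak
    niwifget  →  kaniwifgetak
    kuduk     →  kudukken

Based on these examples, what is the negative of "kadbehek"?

migok and wago both have last vowel 'o' yet inflect differently (migokken, waingo), so the last vowel is not what conditions the rule; the final letter is.
"kadbehek" ends in -k. The stems ending in -k (ruwipak → ruwipakken, migok → migokken, kuduk → kudukken) double the final consonant and add -en.
So kadbehek → kadbehekken.

kadbehekken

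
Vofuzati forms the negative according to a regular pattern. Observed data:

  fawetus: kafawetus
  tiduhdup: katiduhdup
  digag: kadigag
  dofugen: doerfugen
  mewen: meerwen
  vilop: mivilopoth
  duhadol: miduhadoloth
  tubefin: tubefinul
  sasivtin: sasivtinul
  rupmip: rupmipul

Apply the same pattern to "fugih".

"fugih" has last vowel 'i'. The stems whose last vowel is 'i' (tubefin → tubefinul, sasivtin → sasivtinul, rupmip → rupmipul) add -ul.
So fugih → fugihul.

fugihul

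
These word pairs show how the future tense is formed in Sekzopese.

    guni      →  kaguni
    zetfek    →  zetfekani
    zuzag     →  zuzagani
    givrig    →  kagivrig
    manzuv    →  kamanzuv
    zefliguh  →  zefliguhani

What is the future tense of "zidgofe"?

zidgofeani

givrig and zuzag both end in -g yet inflect differently (kagivrig, zuzagani), so the final letter is not what conditions the rule; the first letter is.
"zidgofe" begins with z-. The stems beginning with z- (zefliguh → zefliguhani, zetfek → zetfekani, zuzag → zuzagani) add -ani.
The other pattern: stems beginning with g- or m- add the prefix ka-.
So zidgofe → zidgofeani.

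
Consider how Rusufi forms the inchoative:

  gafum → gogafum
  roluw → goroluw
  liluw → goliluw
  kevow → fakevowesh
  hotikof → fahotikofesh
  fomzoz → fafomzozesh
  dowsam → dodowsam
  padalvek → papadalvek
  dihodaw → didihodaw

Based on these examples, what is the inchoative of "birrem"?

"birrem" has last vowel 'e'. The one such stem in the data (padalvek → papadalvek) repeats the first consonant+vowel as a prefix (as do dowsam, dihodaw), so the same rule applies.
The other patterns: stems whose last vowel is 'u' add the prefix go-; stems whose last vowel is 'o' add fa- … -esh around the stem.
So birrem → bibirrem.

bibirrem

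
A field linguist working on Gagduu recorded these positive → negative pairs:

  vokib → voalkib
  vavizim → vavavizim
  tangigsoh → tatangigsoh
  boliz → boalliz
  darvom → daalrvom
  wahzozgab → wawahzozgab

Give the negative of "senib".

sealnib

"senib" has 2 vowels. The stems with 2 vowels (boliz → boalliz, darvom → daalrvom, vokib → voalkib) insert -al- after the first vowel.
The other pattern: stems with 3 vowels repeat the first consonant+vowel as a prefix.
So senib → sealnib.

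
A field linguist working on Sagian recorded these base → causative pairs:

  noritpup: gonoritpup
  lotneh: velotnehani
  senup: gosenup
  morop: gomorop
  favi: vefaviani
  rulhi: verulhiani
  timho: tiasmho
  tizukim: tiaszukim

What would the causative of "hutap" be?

morop and timho both have last vowel 'o' yet inflect differently (gomorop, tiasmho), so the last vowel is not what conditions the rule; the final letter is.
"hutap" ends in -p. The stems ending in -p (morop → gomorop, senup → gosenup, noritpup → gonoritpup) add the prefix go-.
The other patterns: stems ending in -h or -i add ve- … -ani around the stem; stems ending in -m or -o insert -as- after the first vowel.
So hutap → gohutap.

gohutap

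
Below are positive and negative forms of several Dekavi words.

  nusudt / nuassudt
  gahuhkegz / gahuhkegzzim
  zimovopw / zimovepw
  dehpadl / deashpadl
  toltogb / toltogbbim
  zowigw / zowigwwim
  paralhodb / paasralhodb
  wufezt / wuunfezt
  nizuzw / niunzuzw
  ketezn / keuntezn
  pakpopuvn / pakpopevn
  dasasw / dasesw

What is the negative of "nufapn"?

"nufapn" has second-to-last letter 'p'. The one such stem in the data (zimovopw → zimovepw) changes the last vowel to 'e' (as do pakpopuvn, dasasw), so the same rule applies.
The other patterns: stems whose second-to-last letter is 'z' insert -un- after the first vowel; stems whose second-to-last letter is 'g' double the final consonant and add -im; stems whose second-to-last letter is 'd' insert -as- after the first vowel.
So nufapn → nufepn.

nufepn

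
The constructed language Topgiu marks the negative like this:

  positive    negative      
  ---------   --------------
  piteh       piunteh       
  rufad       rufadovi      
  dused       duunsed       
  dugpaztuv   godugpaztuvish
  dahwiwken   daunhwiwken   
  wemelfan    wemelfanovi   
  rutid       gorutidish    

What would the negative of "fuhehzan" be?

dahwiwken and wemelfan both end in -n yet inflect differently (daunhwiwken, wemelfanovi), so the final letter is not what conditions the rule; the last vowel is.
"fuhehzan" has last vowel 'a'. The stems whose last vowel is 'a' (wemelfan → wemelfanovi, rufad → rufadovi) add -ovi.
The other patterns: stems whose last vowel is 'e' insert -un- after the first vowel; stems whose last vowel is 'i' or 'u' add go- … -ish around the stem.
So fuhehzan → fuhehzanovi.

fuhehzanovi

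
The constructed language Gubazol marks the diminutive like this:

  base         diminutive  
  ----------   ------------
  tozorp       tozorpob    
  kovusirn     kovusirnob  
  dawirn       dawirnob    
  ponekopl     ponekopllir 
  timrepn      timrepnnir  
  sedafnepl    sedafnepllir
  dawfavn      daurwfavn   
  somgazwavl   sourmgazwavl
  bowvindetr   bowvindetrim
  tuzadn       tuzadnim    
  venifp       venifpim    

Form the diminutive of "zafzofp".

zafzofpim

"zafzofp" has second-to-last letter 'f'. The one such stem in the data (venifp → venifpim) adds -im, so the same rule applies.
The other patterns: stems whose second-to-last letter is 'r' add -ob; stems whose second-to-last letter is 'p' double the final consonant and add -ir; stems whose second-to-last letter is 'v' insert -ur- after the first vowel.
So zafzofp → zafzofpim.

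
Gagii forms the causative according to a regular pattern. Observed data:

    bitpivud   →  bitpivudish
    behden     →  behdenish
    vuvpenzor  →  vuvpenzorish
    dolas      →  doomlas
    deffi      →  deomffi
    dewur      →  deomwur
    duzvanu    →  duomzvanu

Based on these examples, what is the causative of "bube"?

"bube" begins with b-. The stems beginning with b- (bitpivud → bitpivudish, behden → behdenish) add -ish.
So bube → bubeish.

bubeish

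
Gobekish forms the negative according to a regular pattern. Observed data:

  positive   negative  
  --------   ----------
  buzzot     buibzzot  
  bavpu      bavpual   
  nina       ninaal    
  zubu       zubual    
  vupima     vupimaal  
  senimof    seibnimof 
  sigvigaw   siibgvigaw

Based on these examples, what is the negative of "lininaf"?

liibninaf

nina and sigvigaw both have last vowel 'a' yet inflect differently (ninaal, siibgvigaw), so the last vowel is not what conditions the rule; whether the stem ends in a vowel or a consonant is.
"lininaf" ends in a consonant. The stems ending in a consonant (senimof → seibnimof, buzzot → buibzzot, sigvigaw → siibgvigaw) insert -ib- after the first vowel.
The other pattern: stems ending in a vowel add -al.
So lininaf → liibninaf.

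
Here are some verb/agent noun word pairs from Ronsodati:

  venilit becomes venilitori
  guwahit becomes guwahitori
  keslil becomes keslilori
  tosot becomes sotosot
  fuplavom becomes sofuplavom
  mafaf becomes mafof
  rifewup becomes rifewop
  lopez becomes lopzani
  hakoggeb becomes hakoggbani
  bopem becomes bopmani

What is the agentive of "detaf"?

venilit and tosot both end in -t yet inflect differently (venilitori, sotosot), so the final letter is not what conditions the rule; the last vowel is.
"detaf" has last vowel 'a'. The one such stem in the data (mafaf → mafof) changes the last vowel to 'o' (as does rifewup), so the same rule applies.
The other patterns: stems whose last vowel is 'i' add -ori; stems whose last vowel is 'o' add the prefix so-; stems whose last vowel is 'e' delete the last vowel and add -ani.
So detaf → detof.

detof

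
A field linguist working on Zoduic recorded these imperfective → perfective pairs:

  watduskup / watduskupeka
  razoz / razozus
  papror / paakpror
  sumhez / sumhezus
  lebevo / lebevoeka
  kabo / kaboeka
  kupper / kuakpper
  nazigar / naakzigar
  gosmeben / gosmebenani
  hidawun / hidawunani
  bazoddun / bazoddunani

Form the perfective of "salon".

"salon" ends in -n. The stems ending in -n (gosmeben → gosmebenani, hidawun → hidawunani, bazoddun → bazoddunani) add -ani.
The other patterns: stems ending in -z add -us; stems ending in -r insert -ak- after the first vowel; stems ending in -o or -p add -eka.
So salon → salonani.

salonani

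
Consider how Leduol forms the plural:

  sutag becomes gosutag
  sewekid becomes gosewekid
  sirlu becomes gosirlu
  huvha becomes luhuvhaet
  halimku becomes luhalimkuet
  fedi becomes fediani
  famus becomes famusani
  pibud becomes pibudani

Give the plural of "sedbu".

"sedbu" begins with s-. The stems beginning with s- (sutag → gosutag, sewekid → gosewekid, sirlu → gosirlu) add the prefix go-.
The other patterns: stems beginning with h- add lu- … -et around the stem; stems beginning with f- or p- add -ani.
So sedbu → gosedbu.

gosedbu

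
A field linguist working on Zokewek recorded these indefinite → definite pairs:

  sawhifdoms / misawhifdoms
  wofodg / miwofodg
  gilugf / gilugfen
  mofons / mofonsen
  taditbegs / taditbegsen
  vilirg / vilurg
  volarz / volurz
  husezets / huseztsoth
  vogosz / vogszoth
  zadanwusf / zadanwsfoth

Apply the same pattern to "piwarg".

piwurg

sawhifdoms and mofons both end in -s yet inflect differently (misawhifdoms, mofonsen), so the final letter is not what conditions the rule; the second-to-last letter is.
"piwarg" has second-to-last letter 'r'. The stems whose second-to-last letter is 'r' (vilirg → vilurg, volarz → volurz) change the last vowel to 'u'.
So piwarg → piwurg.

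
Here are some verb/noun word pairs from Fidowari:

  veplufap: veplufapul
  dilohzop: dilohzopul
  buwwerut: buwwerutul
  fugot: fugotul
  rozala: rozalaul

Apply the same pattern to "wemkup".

Every pair shown (veplufap → veplufapul, dilohzop → dilohzopul, buwwerut → buwwerutul, …) follows the same rule: add -ul.
So wemkup → wemkupul.

wemkupul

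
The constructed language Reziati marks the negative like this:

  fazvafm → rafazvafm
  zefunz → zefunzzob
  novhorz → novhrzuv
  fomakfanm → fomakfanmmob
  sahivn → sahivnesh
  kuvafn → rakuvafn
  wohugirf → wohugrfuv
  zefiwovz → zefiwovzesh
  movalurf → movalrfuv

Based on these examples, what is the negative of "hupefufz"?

zefiwovz and novhorz both end in -z yet inflect differently (zefiwovzesh, novhrzuv), so the final letter is not what conditions the rule; the second-to-last letter is.
"hupefufz" has second-to-last letter 'f'. The stems whose second-to-last letter is 'f' (kuvafn → rakuvafn, fazvafm → rafazvafm) add the prefix ra-.
The other patterns: stems whose second-to-last letter is 'v' add -esh; stems whose second-to-last letter is 'r' delete the last vowel and add -uv; stems whose second-to-last letter is 'n' double the final consonant and add -ob.
So hupefufz → rahupefufz.

rahupefufz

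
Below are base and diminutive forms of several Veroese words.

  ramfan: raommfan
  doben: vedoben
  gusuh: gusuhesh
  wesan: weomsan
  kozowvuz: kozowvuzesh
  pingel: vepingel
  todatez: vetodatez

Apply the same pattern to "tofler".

"tofler" has last vowel 'e'. The stems whose last vowel is 'e' (pingel → vepingel, doben → vedoben, todatez → vetodatez) add the prefix ve-.
The other patterns: stems whose last vowel is 'u' add -esh; stems whose last vowel is 'a' insert -om- after the first vowel.
So tofler → vetofler.

vetofler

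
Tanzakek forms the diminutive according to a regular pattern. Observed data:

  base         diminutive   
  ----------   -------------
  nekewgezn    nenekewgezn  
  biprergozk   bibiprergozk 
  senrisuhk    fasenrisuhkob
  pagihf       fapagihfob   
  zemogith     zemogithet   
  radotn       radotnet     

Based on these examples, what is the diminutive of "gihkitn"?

biprergozk and senrisuhk both end in -k yet inflect differently (bibiprergozk, fasenrisuhkob), so the final letter is not what conditions the rule; the second-to-last letter is.
"gihkitn" has second-to-last letter 't'. The stems whose second-to-last letter is 't' (zemogith → zemogithet, radotn → radotnet) add -et.
The other patterns: stems whose second-to-last letter is 'z' repeat the first consonant+vowel as a prefix; stems whose second-to-last letter is 'h' add fa- … -ob around the stem.
So gihkitn → gihkitnet.

gihkitnet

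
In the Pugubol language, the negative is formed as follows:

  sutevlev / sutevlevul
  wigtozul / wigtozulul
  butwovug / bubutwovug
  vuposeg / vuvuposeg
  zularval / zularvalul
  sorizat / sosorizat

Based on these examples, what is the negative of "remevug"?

sutevlev and vuposeg both have last vowel 'e' yet inflect differently (sutevlevul, vuvuposeg), so the last vowel is not what conditions the rule; the final letter is.
"remevug" ends in -g. The stems ending in -g (vuposeg → vuvuposeg, butwovug → bubutwovug) repeat the first consonant+vowel as a prefix.
So remevug → reremevug.

reremevug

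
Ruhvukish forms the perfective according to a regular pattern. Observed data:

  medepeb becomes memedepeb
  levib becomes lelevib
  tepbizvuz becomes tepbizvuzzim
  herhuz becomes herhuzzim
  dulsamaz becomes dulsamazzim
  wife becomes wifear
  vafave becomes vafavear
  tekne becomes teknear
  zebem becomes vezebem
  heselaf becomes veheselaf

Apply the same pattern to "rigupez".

"rigupez" ends in -z. The stems ending in -z (tepbizvuz → tepbizvuzzim, herhuz → herhuzzim, dulsamaz → dulsamazzim) double the final consonant and add -im.
So rigupez → rigupezzim.

rigupezzim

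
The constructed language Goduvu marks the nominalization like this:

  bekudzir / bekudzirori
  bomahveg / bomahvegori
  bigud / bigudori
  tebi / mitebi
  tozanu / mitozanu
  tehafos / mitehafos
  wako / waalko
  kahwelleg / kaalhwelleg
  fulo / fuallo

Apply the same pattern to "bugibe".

bomahveg and kahwelleg both end in -g yet inflect differently (bomahvegori, kaalhwelleg), so the final letter is not what conditions the rule; the first letter is.
"bugibe" begins with b-. The stems beginning with b- (bekudzir → bekudzirori, bomahveg → bomahvegori, bigud → bigudori) add -ori.
The other patterns: stems beginning with t- add the prefix mi-; stems beginning with f-, k- or w- insert -al- after the first vowel.
So bugibe → bugibeori.

bugibeori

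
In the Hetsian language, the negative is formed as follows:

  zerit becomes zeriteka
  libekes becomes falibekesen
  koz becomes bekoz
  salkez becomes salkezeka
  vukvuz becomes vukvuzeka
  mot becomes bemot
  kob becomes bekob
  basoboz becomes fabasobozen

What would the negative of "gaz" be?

"gaz" has 1 vowel. The stems with 1 vowel (kob → bekob, koz → bekoz, mot → bemot) add the prefix be-.
So gaz → begaz.

begaz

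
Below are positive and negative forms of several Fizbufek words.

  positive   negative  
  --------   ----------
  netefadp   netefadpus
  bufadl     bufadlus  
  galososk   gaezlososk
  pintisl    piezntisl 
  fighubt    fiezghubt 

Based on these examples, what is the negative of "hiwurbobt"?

"hiwurbobt" has second-to-last letter 'b'. The one such stem in the data (fighubt → fiezghubt) inserts -ez- after the first vowel (as do galososk, pintisl), so the same rule applies.
So hiwurbobt → hiezwurbobt.

hiezwurbobt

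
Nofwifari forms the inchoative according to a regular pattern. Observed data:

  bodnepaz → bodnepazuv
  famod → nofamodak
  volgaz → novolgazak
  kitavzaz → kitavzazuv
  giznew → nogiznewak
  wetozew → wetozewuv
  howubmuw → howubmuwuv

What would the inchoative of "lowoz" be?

kitavzaz and volgaz both end in -z yet inflect differently (kitavzazuv, novolgazak), so the final letter is not what conditions the rule; the number of vowels is.
"lowoz" has 2 vowels. The stems with 2 vowels (famod → nofamodak, volgaz → novolgazak, giznew → nogiznewak) add no- … -ak around the stem.
So lowoz → nolowozak.

nolowozak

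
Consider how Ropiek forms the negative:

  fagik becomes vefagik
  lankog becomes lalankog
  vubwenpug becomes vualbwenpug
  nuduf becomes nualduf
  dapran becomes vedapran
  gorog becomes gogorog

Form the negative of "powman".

vepowman

gorog and vubwenpug both end in -g yet inflect differently (gogorog, vualbwenpug), so the final letter is not what conditions the rule; the last vowel is.
"powman" has last vowel 'a'. The one such stem in the data (dapran → vedapran) adds the prefix ve-, so the same rule applies.
So powman → vepowman.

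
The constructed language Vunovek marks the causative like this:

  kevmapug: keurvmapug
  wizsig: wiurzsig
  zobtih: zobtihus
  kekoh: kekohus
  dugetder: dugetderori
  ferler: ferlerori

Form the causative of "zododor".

wizsig and zobtih both have last vowel 'i' yet inflect differently (wiurzsig, zobtihus), so the last vowel is not what conditions the rule; the final letter is.
"zododor" ends in -r. The stems ending in -r (dugetder → dugetderori, ferler → ferlerori) add -ori.
The other patterns: stems ending in -g insert -ur- after the first vowel; stems ending in -h add -us.
So zododor → zododorori.

zododorori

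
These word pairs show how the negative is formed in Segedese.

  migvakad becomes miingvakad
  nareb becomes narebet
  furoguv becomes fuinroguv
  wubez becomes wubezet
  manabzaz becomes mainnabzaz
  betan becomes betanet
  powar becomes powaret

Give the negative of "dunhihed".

"dunhihed" has 3 vowels. The stems with 3 vowels (manabzaz → mainnabzaz, migvakad → miingvakad, furoguv → fuinroguv) insert -in- after the first vowel.
The other pattern: stems with 2 vowels add -et.
So dunhihed → duinnhihed.

duinnhihed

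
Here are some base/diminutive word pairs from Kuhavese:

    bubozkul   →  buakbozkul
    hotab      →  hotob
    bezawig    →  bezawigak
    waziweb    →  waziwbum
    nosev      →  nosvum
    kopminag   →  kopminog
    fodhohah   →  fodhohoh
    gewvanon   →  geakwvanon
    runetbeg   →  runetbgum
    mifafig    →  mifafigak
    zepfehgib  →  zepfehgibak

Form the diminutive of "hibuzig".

mifafig and runetbeg both end in -g yet inflect differently (mifafigak, runetbgum), so the final letter is not what conditions the rule; the last vowel is.
"hibuzig" has last vowel 'i'. The stems whose last vowel is 'i' (zepfehgib → zepfehgibak, mifafig → mifafigak, bezawig → bezawigak) add -ak.
So hibuzig → hibuzigak.

hibuzigak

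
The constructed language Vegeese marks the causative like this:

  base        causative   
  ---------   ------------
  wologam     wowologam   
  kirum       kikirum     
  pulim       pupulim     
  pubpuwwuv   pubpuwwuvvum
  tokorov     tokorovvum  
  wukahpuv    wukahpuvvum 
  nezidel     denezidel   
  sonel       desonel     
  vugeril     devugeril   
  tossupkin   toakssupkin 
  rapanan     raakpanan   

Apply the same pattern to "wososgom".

kirum and pubpuwwuv both have last vowel 'u' yet inflect differently (kikirum, pubpuwwuvvum), so the last vowel is not what conditions the rule; the final letter is.
"wososgom" ends in -m. The stems ending in -m (wologam → wowologam, kirum → kikirum, pulim → pupulim) repeat the first consonant+vowel as a prefix.
So wososgom → wowososgom.

wowososgom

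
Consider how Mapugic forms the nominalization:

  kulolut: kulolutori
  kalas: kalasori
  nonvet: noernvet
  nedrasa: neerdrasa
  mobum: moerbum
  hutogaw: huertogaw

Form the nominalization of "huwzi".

"huwzi" begins with h-. The one such stem in the data (hutogaw → huertogaw) inserts -er- after the first vowel (as do nonvet, nedrasa), so the same rule applies.
The other pattern: stems beginning with k- add -ori.
So huwzi → huerwzi.

huerwzi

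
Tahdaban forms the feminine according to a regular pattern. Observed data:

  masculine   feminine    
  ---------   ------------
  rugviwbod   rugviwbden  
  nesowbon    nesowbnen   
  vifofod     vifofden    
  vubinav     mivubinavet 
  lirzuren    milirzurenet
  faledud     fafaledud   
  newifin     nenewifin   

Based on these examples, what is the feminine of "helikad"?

mihelikadet

nesowbon and lirzuren both end in -n yet inflect differently (nesowbnen, milirzurenet), so the final letter is not what conditions the rule; the last vowel is.
"helikad" has last vowel 'a'. The one such stem in the data (vubinav → mivubinavet) adds mi- … -et around the stem, so the same rule applies.
The other patterns: stems whose last vowel is 'o' delete the last vowel and add -en; stems whose last vowel is 'i' or 'u' repeat the first consonant+vowel as a prefix.
So helikad → mihelikadet.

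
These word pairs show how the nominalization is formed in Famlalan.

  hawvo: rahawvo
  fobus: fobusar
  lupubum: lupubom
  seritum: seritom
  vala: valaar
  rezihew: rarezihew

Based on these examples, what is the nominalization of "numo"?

fobus and lupubum both have last vowel 'u' yet inflect differently (fobusar, lupubom), so the last vowel is not what conditions the rule; the final letter is.
"numo" ends in -o. The one such stem in the data (hawvo → rahawvo) adds the prefix ra-, so the same rule applies.
So numo → ranumo.

ranumo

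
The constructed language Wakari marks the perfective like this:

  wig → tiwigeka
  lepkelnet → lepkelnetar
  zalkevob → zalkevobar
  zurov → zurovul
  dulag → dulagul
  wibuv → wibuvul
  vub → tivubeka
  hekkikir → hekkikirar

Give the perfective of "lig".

wig and dulag both end in -g yet inflect differently (tiwigeka, dulagul), so the final letter is not what conditions the rule; the number of vowels is.
"lig" has 1 vowel. The stems with 1 vowel (wig → tiwigeka, vub → tivubeka) add ti- … -eka around the stem.
So lig → tiligeka.

tiligeka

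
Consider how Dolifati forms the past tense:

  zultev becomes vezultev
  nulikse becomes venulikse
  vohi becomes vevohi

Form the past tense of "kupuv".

Every pair shown (zultev → vezultev, nulikse → venulikse, vohi → vevohi) follows the same rule: add the prefix ve-.
So kupuv → vekupuv.

vekupuv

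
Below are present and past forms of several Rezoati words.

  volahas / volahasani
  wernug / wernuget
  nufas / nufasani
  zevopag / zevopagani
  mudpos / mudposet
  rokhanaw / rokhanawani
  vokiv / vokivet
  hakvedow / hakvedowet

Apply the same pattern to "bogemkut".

zevopag and wernug both end in -g yet inflect differently (zevopagani, wernuget), so the final letter is not what conditions the rule; the last vowel is.
"bogemkut" has last vowel 'u'. The one such stem in the data (wernug → wernuget) adds -et, so the same rule applies.
The other pattern: stems whose last vowel is 'a' add -ani.
So bogemkut → bogemkutet.

bogemkutet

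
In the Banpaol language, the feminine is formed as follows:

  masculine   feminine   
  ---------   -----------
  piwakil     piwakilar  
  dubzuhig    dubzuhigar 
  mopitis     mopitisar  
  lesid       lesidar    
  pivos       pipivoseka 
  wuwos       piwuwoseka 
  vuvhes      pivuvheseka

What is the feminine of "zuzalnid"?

zuzalnidar

mopitis and pivos both end in -s yet inflect differently (mopitisar, pipivoseka), so the final letter is not what conditions the rule; the last vowel is.
"zuzalnid" has last vowel 'i'. The stems whose last vowel is 'i' (piwakil → piwakilar, dubzuhig → dubzuhigar, mopitis → mopitisar) add -ar.
So zuzalnid → zuzalnidar.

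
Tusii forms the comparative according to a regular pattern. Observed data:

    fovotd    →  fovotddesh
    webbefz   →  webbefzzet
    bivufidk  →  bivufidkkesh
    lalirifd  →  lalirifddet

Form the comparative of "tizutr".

lalirifd and fovotd both end in -d yet inflect differently (lalirifddet, fovotddesh), so the final letter is not what conditions the rule; the second-to-last letter is.
"tizutr" has second-to-last letter 't'. The one such stem in the data (fovotd → fovotddesh) doubles the final consonant and adds -esh (as does bivufidk), so the same rule applies.
The other pattern: stems whose second-to-last letter is 'f' double the final consonant and add -et.
So tizutr → tizutrresh.

tizutrresh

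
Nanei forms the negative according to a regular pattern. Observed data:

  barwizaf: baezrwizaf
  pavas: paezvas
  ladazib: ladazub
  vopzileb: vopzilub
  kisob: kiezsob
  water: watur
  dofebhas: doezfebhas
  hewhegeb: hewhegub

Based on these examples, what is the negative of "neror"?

hewhegeb and kisob both end in -b yet inflect differently (hewhegub, kiezsob), so the final letter is not what conditions the rule; the last vowel is.
"neror" has last vowel 'o'. The one such stem in the data (kisob → kiezsob) inserts -ez- after the first vowel (as do barwizaf, pavas), so the same rule applies.
So neror → neezror.

neezror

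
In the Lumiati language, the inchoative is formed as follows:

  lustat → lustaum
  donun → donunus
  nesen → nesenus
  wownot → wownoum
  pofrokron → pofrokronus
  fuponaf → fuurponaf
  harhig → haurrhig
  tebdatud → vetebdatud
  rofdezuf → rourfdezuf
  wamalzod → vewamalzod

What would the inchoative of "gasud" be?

vegasud

pofrokron and wownot both have last vowel 'o' yet inflect differently (pofrokronus, wownoum), so the last vowel is not what conditions the rule; the final letter is.
"gasud" ends in -d. The stems ending in -d (tebdatud → vetebdatud, wamalzod → vewamalzod) add the prefix ve-.
So gasud → vegasud.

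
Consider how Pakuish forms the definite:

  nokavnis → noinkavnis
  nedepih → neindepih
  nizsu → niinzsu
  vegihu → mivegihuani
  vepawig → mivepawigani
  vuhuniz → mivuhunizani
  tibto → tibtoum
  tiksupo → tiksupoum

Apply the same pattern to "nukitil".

nuinkitil

"nukitil" begins with n-. The stems beginning with n- (nokavnis → noinkavnis, nedepih → neindepih, nizsu → niinzsu) insert -in- after the first vowel.
The other patterns: stems beginning with v- add mi- … -ani around the stem; stems beginning with t- add -um.
So nukitil → nuinkitil.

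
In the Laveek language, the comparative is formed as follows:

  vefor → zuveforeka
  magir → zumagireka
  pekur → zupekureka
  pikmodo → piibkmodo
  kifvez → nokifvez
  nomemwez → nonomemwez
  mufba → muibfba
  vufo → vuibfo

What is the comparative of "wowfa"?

vefor and pikmodo both have last vowel 'o' yet inflect differently (zuveforeka, piibkmodo), so the last vowel is not what conditions the rule; the final letter is.
"wowfa" ends in -a. The one such stem in the data (mufba → muibfba) inserts -ib- after the first vowel (as do pikmodo, vufo), so the same rule applies.
The other patterns: stems ending in -z add the prefix no-; stems ending in -r add zu- … -eka around the stem.
So wowfa → woibwfa.

woibwfa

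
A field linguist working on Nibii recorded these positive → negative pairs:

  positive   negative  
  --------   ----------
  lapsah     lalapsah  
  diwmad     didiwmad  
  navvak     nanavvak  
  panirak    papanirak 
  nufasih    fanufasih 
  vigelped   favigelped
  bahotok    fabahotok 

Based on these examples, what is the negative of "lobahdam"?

"lobahdam" has last vowel 'a'. The stems whose last vowel is 'a' (lapsah → lalapsah, diwmad → didiwmad, navvak → nanavvak) repeat the first consonant+vowel as a prefix.
So lobahdam → lolobahdam.

lolobahdam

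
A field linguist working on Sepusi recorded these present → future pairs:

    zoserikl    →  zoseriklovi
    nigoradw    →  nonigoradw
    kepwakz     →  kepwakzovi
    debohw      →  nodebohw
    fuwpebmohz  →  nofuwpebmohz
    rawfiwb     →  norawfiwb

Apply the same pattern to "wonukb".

wonukbovi

kepwakz and fuwpebmohz both end in -z yet inflect differently (kepwakzovi, nofuwpebmohz), so the final letter is not what conditions the rule; the second-to-last letter is.
"wonukb" has second-to-last letter 'k'. The stems whose second-to-last letter is 'k' (zoserikl → zoseriklovi, kepwakz → kepwakzovi) add -ovi.
The other pattern: stems whose second-to-last letter is 'd', 'h' or 'w' add the prefix no-.
So wonukb → wonukbovi.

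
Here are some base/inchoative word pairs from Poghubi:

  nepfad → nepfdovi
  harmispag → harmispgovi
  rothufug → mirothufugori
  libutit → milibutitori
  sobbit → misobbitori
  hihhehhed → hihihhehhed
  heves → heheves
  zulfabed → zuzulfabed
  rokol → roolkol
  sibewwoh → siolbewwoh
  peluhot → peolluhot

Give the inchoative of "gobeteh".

harmispag and rothufug both end in -g yet inflect differently (harmispgovi, mirothufugori), so the final letter is not what conditions the rule; the last vowel is.
"gobeteh" has last vowel 'e'. The stems whose last vowel is 'e' (hihhehhed → hihihhehhed, heves → heheves, zulfabed → zuzulfabed) repeat the first consonant+vowel as a prefix.
So gobeteh → gogobeteh.

gogobeteh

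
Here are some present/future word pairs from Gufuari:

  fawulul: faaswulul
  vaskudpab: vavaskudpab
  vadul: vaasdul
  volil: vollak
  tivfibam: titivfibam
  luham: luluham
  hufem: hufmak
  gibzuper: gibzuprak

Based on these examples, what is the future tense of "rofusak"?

rorofusak

"rofusak" has last vowel 'a'. The stems whose last vowel is 'a' (vaskudpab → vavaskudpab, luham → luluham, tivfibam → titivfibam) repeat the first consonant+vowel as a prefix.
The other patterns: stems whose last vowel is 'u' insert -as- after the first vowel; stems whose last vowel is 'e' or 'i' delete the last vowel and add -ak.
So rofusak → rorofusak.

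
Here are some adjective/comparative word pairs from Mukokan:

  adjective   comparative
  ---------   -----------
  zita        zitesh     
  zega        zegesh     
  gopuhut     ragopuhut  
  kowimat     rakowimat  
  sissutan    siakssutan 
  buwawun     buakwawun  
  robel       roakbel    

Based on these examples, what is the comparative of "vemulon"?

"vemulon" ends in -n. The stems ending in -n (sissutan → siakssutan, buwawun → buakwawun) insert -ak- after the first vowel.
So vemulon → veakmulon.

veakmulon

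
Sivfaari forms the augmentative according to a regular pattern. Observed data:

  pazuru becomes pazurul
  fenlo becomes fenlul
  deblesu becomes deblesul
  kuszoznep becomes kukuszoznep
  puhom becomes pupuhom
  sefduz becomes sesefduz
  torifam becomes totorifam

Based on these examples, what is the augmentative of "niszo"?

niszul

sefduz and pazuru both have last vowel 'u' yet inflect differently (sesefduz, pazurul), so the last vowel is not what conditions the rule; whether the stem ends in a vowel or a consonant is.
"niszo" ends in a vowel. The stems ending in a vowel (pazuru → pazurul, deblesu → deblesul, fenlo → fenlul) drop the final letter and add -ul.
So niszo → niszul.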